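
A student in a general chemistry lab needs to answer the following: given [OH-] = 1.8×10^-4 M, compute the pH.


pOH = -log10([OH-]) = -log10(1.8×10^-4)
= 4 - log10(1.8) = 3.74
pH = 14 - pOH = 14 - 3.74 = 10.26

10.26


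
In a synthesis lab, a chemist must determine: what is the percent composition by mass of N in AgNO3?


M(AgNO3) = 1×107.87 + 1×14.01 + 3×16.0 = 169.88 g/mol
Mass of N = 1 × 14.01 = 14.01 g/mol
% N = 14.01/169.88 × 100 = 8.25%

8.25%


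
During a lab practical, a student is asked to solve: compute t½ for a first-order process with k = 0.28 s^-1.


t½ = ln2/k = 0.693147/(0.28 s^-1)
= 2.476 s

2.476 s


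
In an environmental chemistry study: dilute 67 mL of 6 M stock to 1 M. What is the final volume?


C1V1 = C2V2
6 × 67 = 1 × V2
V2 = 402/1 = 402.0 mL

402.0 mL


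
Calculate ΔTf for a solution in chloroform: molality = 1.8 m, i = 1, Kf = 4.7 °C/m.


ΔTf = Kf × m × i
= 4.7 × 1.8 × 1
= 8.46 °C

8.46 °C


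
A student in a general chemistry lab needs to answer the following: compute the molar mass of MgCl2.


M(MgCl2) = 1×24.31 + 2×35.45
= 24.31 + 70.9
= 95.21 g/mol

95.21 g/mol


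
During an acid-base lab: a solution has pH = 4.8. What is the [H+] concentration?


[H+] = 10^(-pH) = 10^(-4.8)
= 1.58×10^-5 M

1.58×10^-5 M


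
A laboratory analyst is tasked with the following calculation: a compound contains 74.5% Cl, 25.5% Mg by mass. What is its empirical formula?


Assume 100 g sample. Moles of each element:
  Cl: 74.5/35.45 = 2.102 mol
  Mg: 25.5/24.31 = 1.049 mol
Divide by smallest (1.049):
  Cl: 2.102/1.049 = 2.0
  Mg: 1.049/1.049 = 1.0
Empirical formula: MgCl2

MgCl2


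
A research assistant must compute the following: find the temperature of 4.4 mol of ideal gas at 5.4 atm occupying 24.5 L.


PV = nRT  (R = 0.08206 L·atm/(mol·K))
T = PV/(nR) = 5.4×24.5/(4.4×0.08206)
= 132.30/0.361064
= 366.42 K

366.42 K


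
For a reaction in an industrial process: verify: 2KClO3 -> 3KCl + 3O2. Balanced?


Equation: 2KClO3 -> 3KCl + 3O2
Check atoms: Cl: 2≠3, K: 2≠3, O: 6=6
Not balanced

No, not balanced


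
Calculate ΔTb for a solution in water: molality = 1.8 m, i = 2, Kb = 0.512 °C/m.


ΔTb = Kb × m × i
= 0.512 × 1.8 × 2
= 1.8432 °C

1.8432 °C


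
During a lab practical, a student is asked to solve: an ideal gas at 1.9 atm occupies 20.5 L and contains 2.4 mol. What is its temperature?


PV = nRT  (R = 0.08206 L·atm/(mol·K))
T = PV/(nR) = 1.9×20.5/(2.4×0.08206)
= 38.95/0.196944
= 197.77 K

197.77 K


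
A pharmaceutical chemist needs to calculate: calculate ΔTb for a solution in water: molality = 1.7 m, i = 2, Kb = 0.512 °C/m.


ΔTb = Kb × m × i
= 0.512 × 1.7 × 2
= 1.7408 °C

1.7408 °C


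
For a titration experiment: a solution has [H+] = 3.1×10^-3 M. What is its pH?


pH = -log10([H+]) = -log10(3.1×10^-3)
= 3 - log10(3.1)
= 3 - 0.49
= 2.51

2.51


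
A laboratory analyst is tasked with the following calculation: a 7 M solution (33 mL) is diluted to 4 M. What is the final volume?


C1V1 = C2V2
7 × 33 = 4 × V2
V2 = 231/4 = 57.75 mL

57.75 mL


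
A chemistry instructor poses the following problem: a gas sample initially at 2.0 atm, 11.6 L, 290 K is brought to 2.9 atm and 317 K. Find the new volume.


P1V1/T1 = P2V2/T2
V2 = P1V1T2/(T1P2)
= 2.0×11.6×317/(290×2.9)
= 8.745 L

8.745 L


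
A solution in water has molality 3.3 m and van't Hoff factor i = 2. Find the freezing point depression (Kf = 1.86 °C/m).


ΔTf = Kf × m × i
= 1.86 × 3.3 × 2
= 12.276 °C

12.276 °C


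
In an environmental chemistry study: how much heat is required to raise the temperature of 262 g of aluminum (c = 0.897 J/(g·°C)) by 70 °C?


q = mcΔT = 262 × 0.897 × 70
= 16450.98 J

16450.98 J


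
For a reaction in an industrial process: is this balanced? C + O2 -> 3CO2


Equation: C + O2 -> 3CO2
Check atoms: C: 1≠3, O: 2≠6
Not balanced

No, not balanced


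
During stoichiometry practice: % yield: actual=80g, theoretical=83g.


% yield = actual/theoretical × 100
= 80/83 × 100
= 96.39%

96.39%


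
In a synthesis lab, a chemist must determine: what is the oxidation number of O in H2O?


O is usually -2
Oxidation number: -2

-2


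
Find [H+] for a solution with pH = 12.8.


[H+] = 10^(-pH) = 10^(-12.8)
= 1.58×10^-13 M

1.58×10^-13 M


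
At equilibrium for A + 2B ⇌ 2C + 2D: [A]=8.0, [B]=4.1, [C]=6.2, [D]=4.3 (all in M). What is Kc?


Kc = [C]^2[D]^2/([A][B]^2)
= (6.2^2 × 4.3^2)/(8.0^1 × 4.1^2)
= 710.7556/134.48
= 5.285

5.285


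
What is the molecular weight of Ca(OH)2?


M(Ca(OH)2) = 1×40.08 + 2×16.0 + 2×1.008
= 40.08 + 32.0 + 2.02
= 74.1 g/mol

74.1 g/mol


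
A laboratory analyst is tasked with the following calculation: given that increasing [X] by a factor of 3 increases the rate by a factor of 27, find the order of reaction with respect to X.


rate ∝ [X]^n
3^n = 27 → n = 3
Order in X: 3

3


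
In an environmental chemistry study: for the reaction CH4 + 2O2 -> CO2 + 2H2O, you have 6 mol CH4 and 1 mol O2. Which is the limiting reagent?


Mole ratio available / coefficient:
  CH4: 6/1 = 6.000
  O2: 1/2 = 0.500
Smaller ratio is limiting.

O2


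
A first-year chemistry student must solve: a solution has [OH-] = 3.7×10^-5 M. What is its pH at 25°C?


pOH = -log10([OH-]) = -log10(3.7×10^-5)
= 5 - log10(3.7) = 4.43
pH = 14 - pOH = 14 - 4.43 = 9.57

9.57


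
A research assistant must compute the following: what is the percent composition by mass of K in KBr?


M(KBr) = 1×39.1 + 1×79.9 = 119.00 g/mol
Mass of K = 1 × 39.1 = 39.10 g/mol
% K = 39.10/119.00 × 100 = 32.86%

32.86%


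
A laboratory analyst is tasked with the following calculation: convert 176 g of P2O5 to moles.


M(P2O5) = 141.94 g/mol
n = mass/M = 176/141.94 = 1.24 mol

1.24 mol


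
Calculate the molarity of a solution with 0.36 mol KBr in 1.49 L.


M = n/V = 0.36/1.49 = 0.242 mol/L

0.242 M


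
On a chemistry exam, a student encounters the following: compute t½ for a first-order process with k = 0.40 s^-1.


t½ = ln2/k = 0.693147/(0.40 s^-1)
= 1.733 s

1.733 s


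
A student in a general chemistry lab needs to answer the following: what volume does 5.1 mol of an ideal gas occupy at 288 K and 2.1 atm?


PV = nRT  (R = 0.08206 L·atm/(mol·K))
V = nRT/P = 5.1×0.08206×288/2.1
= 57.395 L

57.395 L


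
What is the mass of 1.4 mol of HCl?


M(HCl) = 36.46 g/mol
mass = n × M = 1.4 × 36.46 = 51.04 g

51.04 g


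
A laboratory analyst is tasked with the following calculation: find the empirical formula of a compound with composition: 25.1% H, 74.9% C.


Assume 100 g sample. Moles of each element:
  H: 25.1/1.008 = 24.901 mol
  C: 74.9/12.01 = 6.236 mol
Divide by smallest (6.236):
  H: 24.901/6.236 = 3.99
  C: 6.236/6.236 = 1.0
Empirical formula: CH4

CH4


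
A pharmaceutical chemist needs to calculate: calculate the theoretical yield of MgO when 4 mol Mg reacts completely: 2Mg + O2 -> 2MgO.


Mole ratio MgO:Mg = 2:2
n(MgO) = 4 × 2/2 = 4.000 mol
mass = 4.000 × 40.31 = 161.24 g

161.24 g


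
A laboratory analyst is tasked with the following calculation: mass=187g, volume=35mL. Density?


ρ = mass/volume
= 187/35
= 5.343 g/mL

5.343 g/mL


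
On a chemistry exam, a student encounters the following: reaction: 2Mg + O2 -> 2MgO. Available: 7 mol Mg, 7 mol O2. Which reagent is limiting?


Mole ratio available / coefficient:
  Mg: 7/2 = 3.500
  O2: 7/1 = 7.000
Smaller ratio is limiting.

Mg


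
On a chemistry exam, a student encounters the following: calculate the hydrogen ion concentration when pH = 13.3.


[H+] = 10^(-pH) = 10^(-13.3)
= 5.01×10^-14 M

5.01×10^-14 M


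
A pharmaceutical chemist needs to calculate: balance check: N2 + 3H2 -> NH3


Equation: N2 + 3H2 -> NH3
Check atoms: H: 6≠3, N: 2≠1
Not balanced

No, not balanced


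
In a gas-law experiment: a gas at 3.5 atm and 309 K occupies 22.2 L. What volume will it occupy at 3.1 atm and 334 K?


P1V1/T1 = P2V2/T2
V2 = P1V1T2/(T1P2)
= 3.5×22.2×334/(309×3.1)
= 27.092 L

27.092 L


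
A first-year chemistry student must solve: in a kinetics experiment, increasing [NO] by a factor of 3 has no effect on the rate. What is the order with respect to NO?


rate ∝ [NO]^n
rate ∝ [NO]^0
Order in NO: 0

0


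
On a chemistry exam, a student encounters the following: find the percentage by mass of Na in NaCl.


M(NaCl) = 1×22.99 + 1×35.45 = 58.44 g/mol
Mass of Na = 1 × 22.99 = 22.99 g/mol
% Na = 22.99/58.44 × 100 = 39.34%

39.34%


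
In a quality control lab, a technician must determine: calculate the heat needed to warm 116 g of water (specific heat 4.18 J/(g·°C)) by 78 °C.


q = mcΔT = 116 × 4.18 × 78
= 37820.64 J

37820.64 J


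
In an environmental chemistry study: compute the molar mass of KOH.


M(KOH) = 1×39.1 + 1×16.0 + 1×1.008
= 39.1 + 16.0 + 1.01
= 56.11 g/mol

56.11 g/mol


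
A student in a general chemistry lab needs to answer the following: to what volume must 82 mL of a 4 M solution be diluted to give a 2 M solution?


C1V1 = C2V2
4 × 82 = 2 × V2
V2 = 328/2 = 164.0 mL

164.0 mL


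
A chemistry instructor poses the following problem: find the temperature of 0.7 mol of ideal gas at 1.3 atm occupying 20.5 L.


PV = nRT  (R = 0.08206 L·atm/(mol·K))
T = PV/(nR) = 1.3×20.5/(0.7×0.08206)
= 26.65/0.057442
= 463.95 K

463.95 K


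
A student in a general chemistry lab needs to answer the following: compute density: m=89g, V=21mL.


ρ = mass/volume
= 89/21
= 4.238 g/mL

4.238 g/mL


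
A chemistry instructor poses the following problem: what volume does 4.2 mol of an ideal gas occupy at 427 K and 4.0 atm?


PV = nRT  (R = 0.08206 L·atm/(mol·K))
V = nRT/P = 4.2×0.08206×427/4.0
= 36.792 L

36.792 L


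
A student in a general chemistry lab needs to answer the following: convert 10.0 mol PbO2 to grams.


M(PbO2) = 239.2 g/mol
mass = n × M = 10.0 × 239.2 = 2392.00 g

2392.00 g


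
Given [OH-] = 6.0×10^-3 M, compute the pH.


pOH = -log10([OH-]) = -log10(6.0×10^-3)
= 3 - log10(6.0) = 2.22
pH = 14 - pOH = 14 - 2.22 = 11.78

11.78


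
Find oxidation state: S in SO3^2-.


x + 3(-2) = -2, so x = +4
Oxidation number: +4

+4


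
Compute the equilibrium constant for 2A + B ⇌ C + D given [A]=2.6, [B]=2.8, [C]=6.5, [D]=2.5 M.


Kc = [C][D]/([A]^2[B])
= (6.5^1 × 2.5^1)/(2.6^2 × 2.8^1)
= 16.25/18.928
= 0.8585

0.8585


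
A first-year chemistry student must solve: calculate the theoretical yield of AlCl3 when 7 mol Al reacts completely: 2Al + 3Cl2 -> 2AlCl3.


Mole ratio AlCl3:Al = 2:2
n(AlCl3) = 7 × 2/2 = 7.000 mol
mass = 7.000 × 133.33 = 933.31 g

933.31 g


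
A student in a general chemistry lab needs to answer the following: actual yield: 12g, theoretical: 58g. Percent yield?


% yield = actual/theoretical × 100
= 12/58 × 100
= 20.69%

20.69%


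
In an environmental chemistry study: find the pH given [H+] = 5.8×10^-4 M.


pH = -log10([H+]) = -log10(5.8×10^-4)
= 4 - log10(5.8)
= 4 - 0.76
= 3.24

3.24


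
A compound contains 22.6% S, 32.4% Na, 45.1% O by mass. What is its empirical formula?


Assume 100 g sample. Moles of each element:
  S: 22.6/32.07 = 0.705 mol
  Na: 32.4/22.99 = 1.409 mol
  O: 45.1/16.0 = 2.819 mol
Divide by smallest (0.705):
  S: 0.705/0.705 = 1.0
  Na: 1.409/0.705 = 2.0
  O: 2.819/0.705 = 4.0
Empirical formula: Na2SO4

Na2SO4


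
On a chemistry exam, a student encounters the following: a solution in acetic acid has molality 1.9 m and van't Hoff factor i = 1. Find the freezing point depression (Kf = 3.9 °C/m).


ΔTf = Kf × m × i
= 3.9 × 1.9 × 1
= 7.41 °C

7.41 °C


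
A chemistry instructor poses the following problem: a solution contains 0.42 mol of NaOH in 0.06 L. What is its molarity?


M = n/V = 0.42/0.06 = 7.000 mol/L

7.000 M


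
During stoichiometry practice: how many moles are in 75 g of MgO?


M(MgO) = 40.31 g/mol
n = mass/M = 75/40.31 = 1.8606 mol

1.8606 mol


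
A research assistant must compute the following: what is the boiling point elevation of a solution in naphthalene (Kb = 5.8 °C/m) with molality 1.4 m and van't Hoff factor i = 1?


ΔTb = Kb × m × i
= 5.8 × 1.4 × 1
= 8.12 °C

8.12 °C


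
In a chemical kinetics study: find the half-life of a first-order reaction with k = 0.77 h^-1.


t½ = ln2/k = 0.693147/(0.77 h^-1)
= 0.9002 h

0.9002 h


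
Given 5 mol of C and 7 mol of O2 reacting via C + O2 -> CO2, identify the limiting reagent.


Mole ratio available / coefficient:
  C: 5/1 = 5.000
  O2: 7/1 = 7.000
Smaller ratio is limiting.

C


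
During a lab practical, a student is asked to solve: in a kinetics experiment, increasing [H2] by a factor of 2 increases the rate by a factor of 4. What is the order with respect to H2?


rate ∝ [H2]^n
2^n = 4 → n = 2
Order in H2: 2

2


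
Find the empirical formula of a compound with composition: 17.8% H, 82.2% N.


Assume 100 g sample. Moles of each element:
  H: 17.8/1.008 = 17.659 mol
  N: 82.2/14.01 = 5.867 mol
Divide by smallest (5.867):
  H: 17.659/5.867 = 3.01
  N: 5.867/5.867 = 1.0
Empirical formula: NH3

NH3


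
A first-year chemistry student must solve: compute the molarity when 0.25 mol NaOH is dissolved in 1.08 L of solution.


M = n/V = 0.25/1.08 = 0.231 mol/L

0.231 M


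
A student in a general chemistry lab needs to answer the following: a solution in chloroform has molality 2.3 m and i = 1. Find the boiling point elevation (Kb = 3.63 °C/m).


ΔTb = Kb × m × i
= 3.63 × 2.3 × 1
= 8.349 °C

8.349 °C


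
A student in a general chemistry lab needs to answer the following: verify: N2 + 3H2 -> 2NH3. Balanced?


Equation: N2 + 3H2 -> 2NH3
Check atoms: H: 6=6, N: 2=2
Balanced

Yes, balanced


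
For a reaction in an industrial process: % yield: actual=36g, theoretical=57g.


% yield = actual/theoretical × 100
= 36/57 × 100
= 63.16%

63.16%


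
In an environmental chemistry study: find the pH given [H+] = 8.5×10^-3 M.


pH = -log10([H+]) = -log10(8.5×10^-3)
= 3 - log10(8.5)
= 3 - 0.93
= 2.07

2.07


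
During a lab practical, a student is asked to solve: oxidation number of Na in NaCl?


Group 1 metal: +1
Oxidation number: +1

+1


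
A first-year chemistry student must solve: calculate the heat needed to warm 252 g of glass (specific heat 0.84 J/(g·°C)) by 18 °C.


q = mcΔT = 252 × 0.84 × 18
= 3810.24 J

3810.24 J


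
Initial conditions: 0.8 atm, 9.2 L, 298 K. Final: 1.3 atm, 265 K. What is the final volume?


P1V1/T1 = P2V2/T2
V2 = P1V1T2/(T1P2)
= 0.8×9.2×265/(298×1.3)
= 5.035 L

5.035 L


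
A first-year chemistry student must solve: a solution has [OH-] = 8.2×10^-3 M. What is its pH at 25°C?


pOH = -log10([OH-]) = -log10(8.2×10^-3)
= 3 - log10(8.2) = 2.09
pH = 14 - pOH = 14 - 2.09 = 11.91

11.91


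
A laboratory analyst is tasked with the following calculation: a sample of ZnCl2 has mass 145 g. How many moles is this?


M(ZnCl2) = 136.28 g/mol
n = mass/M = 145/136.28 = 1.064 mol

1.064 mol


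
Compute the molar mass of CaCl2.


M(CaCl2) = 1×40.08 + 2×35.45
= 40.08 + 70.9
= 110.98 g/mol

110.98 g/mol


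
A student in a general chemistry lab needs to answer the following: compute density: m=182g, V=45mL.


ρ = mass/volume
= 182/45
= 4.044 g/mL

4.044 g/mL


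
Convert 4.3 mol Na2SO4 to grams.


M(Na2SO4) = 142.05 g/mol
mass = n × M = 4.3 × 142.05 = 610.82 g

610.82 g


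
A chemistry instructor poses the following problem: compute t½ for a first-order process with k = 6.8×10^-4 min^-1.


t½ = ln2/k = 0.693147/(6.8×10^-4 min^-1)
= 1019 min

1019 min


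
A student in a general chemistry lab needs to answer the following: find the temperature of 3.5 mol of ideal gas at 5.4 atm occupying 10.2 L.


PV = nRT  (R = 0.08206 L·atm/(mol·K))
T = PV/(nR) = 5.4×10.2/(3.5×0.08206)
= 55.08/0.287210
= 191.78 K

191.78 K


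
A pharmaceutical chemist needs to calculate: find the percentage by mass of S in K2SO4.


M(K2SO4) = 2×39.1 + 1×32.07 + 4×16.0 = 174.27 g/mol
Mass of S = 1 × 32.07 = 32.07 g/mol
% S = 32.07/174.27 × 100 = 18.40%

18.40%


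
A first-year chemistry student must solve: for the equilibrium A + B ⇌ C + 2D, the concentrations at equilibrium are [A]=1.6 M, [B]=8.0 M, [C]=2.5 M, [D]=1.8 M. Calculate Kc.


Kc = [C][D]^2/([A][B])
= (2.5^1 × 1.8^2)/(1.6^1 × 8.0^1)
= 8.1/12.8
= 0.6328

0.6328


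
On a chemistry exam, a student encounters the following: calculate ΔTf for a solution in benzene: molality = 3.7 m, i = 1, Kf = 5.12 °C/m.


ΔTf = Kf × m × i
= 5.12 × 3.7 × 1
= 18.944 °C

18.944 °C


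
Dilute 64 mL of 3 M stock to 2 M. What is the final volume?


C1V1 = C2V2
3 × 64 = 2 × V2
V2 = 192/2 = 96.0 mL

96.0 mL


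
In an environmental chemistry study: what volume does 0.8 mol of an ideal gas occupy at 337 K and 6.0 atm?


PV = nRT  (R = 0.08206 L·atm/(mol·K))
V = nRT/P = 0.8×0.08206×337/6.0
= 3.687 L

3.687 L


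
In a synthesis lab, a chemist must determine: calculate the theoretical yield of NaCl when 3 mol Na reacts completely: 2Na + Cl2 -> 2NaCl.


Mole ratio NaCl:Na = 2:2
n(NaCl) = 3 × 2/2 = 3.000 mol
mass = 3.000 × 58.44 = 175.32 g

175.32 g


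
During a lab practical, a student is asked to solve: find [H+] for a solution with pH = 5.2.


[H+] = 10^(-pH) = 10^(-5.2)
= 6.31×10^-6 M

6.31×10^-6 M


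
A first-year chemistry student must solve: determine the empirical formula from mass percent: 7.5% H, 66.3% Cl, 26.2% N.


Assume 100 g sample. Moles of each element:
  H: 7.5/1.008 = 7.44 mol
  Cl: 66.3/35.45 = 1.87 mol
  N: 26.2/14.01 = 1.87 mol
Divide by smallest (1.87):
  H: 7.44/1.87 = 3.98
  Cl: 1.87/1.87 = 1.0
  N: 1.87/1.87 = 1.0
Empirical formula: NH4Cl

NH4Cl


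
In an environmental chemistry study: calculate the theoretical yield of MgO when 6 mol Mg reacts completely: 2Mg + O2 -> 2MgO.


Mole ratio MgO:Mg = 2:2
n(MgO) = 6 × 2/2 = 6.000 mol
mass = 6.000 × 40.31 = 241.86 g

241.86 g


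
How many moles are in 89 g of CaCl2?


M(CaCl2) = 110.98 g/mol
n = mass/M = 89/110.98 = 0.8019 mol

0.8019 mol


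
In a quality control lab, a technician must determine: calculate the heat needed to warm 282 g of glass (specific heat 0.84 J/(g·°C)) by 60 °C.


q = mcΔT = 282 × 0.84 × 60
= 14212.80 J

14212.80 J


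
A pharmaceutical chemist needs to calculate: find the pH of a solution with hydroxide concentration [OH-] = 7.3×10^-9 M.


pOH = -log10([OH-]) = -log10(7.3×10^-9)
= 9 - log10(7.3) = 8.14
pH = 14 - pOH = 14 - 8.14 = 5.86

5.86


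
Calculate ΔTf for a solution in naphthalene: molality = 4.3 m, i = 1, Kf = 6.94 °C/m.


ΔTf = Kf × m × i
= 6.94 × 4.3 × 1
= 29.842 °C

29.842 °C


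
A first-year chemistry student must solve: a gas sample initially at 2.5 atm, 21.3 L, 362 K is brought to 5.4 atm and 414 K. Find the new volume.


P1V1/T1 = P2V2/T2
V2 = P1V1T2/(T1P2)
= 2.5×21.3×414/(362×5.4)
= 11.278 L

11.278 L


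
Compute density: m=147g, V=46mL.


ρ = mass/volume
= 147/46
= 3.196 g/mL

3.196 g/mL


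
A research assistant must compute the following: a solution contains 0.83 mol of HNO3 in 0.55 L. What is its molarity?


M = n/V = 0.83/0.55 = 1.509 mol/L

1.509 M


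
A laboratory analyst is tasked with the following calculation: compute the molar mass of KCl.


M(KCl) = 1×39.1 + 1×35.45
= 39.1 + 35.45
= 74.55 g/mol

74.55 g/mol


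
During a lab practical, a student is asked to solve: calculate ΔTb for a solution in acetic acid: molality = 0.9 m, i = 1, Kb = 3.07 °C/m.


ΔTb = Kb × m × i
= 3.07 × 0.9 × 1
= 2.763 °C

2.763 °C


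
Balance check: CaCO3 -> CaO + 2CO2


Equation: CaCO3 -> CaO + 2CO2
Check atoms: C: 1≠2, Ca: 1=1, O: 3≠5
Not balanced

No, not balanced


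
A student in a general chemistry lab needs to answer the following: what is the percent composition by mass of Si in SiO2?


M(SiO2) = 1×28.09 + 2×16.0 = 60.09 g/mol
Mass of Si = 1 × 28.09 = 28.09 g/mol
% Si = 28.09/60.09 × 100 = 46.75%

46.75%


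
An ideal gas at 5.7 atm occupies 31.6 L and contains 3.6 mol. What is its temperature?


PV = nRT  (R = 0.08206 L·atm/(mol·K))
T = PV/(nR) = 5.7×31.6/(3.6×0.08206)
= 180.12/0.295416
= 609.72 K

609.72 K


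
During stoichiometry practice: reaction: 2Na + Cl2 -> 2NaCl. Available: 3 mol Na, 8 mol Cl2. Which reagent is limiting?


Mole ratio available / coefficient:
  Na: 3/2 = 1.500
  Cl2: 8/1 = 8.000
Smaller ratio is limiting.

Na


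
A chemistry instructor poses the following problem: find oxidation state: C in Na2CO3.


2(+1) + x + 3(-2) = 0, so x = +4
Oxidation number: +4

+4


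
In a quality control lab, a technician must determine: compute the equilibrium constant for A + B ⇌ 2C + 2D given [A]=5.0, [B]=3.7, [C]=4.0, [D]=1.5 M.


Kc = [C]^2[D]^2/([A][B])
= (4.0^2 × 1.5^2)/(5.0^1 × 3.7^1)
= 36/18.5
= 1.946

1.946


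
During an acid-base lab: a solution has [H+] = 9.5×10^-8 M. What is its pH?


pH = -log10([H+]) = -log10(9.5×10^-8)
= 8 - log10(9.5)
= 8 - 0.98
= 7.02

7.02


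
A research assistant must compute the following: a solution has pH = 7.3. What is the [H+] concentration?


[H+] = 10^(-pH) = 10^(-7.3)
= 5.01×10^-8 M

5.01×10^-8 M


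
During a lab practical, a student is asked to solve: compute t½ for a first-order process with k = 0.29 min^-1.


t½ = ln2/k = 0.693147/(0.29 min^-1)
= 2.390 min

2.390 min


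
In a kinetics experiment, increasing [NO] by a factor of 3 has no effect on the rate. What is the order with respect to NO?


rate ∝ [NO]^n
rate ∝ [NO]^0
Order in NO: 0

0


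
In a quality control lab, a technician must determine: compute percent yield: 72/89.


% yield = actual/theoretical × 100
= 72/89 × 100
= 80.9%

80.9%


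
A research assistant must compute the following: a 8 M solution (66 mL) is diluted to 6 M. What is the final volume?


C1V1 = C2V2
8 × 66 = 6 × V2
V2 = 528/6 = 88.0 mL

88.0 mL


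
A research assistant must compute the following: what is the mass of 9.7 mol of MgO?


M(MgO) = 40.31 g/mol
mass = n × M = 9.7 × 40.31 = 391.01 g

391.01 g


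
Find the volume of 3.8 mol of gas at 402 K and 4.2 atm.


PV = nRT  (R = 0.08206 L·atm/(mol·K))
V = nRT/P = 3.8×0.08206×402/4.2
= 29.846 L

29.846 L


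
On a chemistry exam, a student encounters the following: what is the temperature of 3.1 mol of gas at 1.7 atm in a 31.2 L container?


PV = nRT  (R = 0.08206 L·atm/(mol·K))
T = PV/(nR) = 1.7×31.2/(3.1×0.08206)
= 53.04/0.254386
= 208.50 K

208.50 K


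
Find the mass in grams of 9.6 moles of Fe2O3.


M(Fe2O3) = 159.7 g/mol
mass = n × M = 9.6 × 159.7 = 1533.12 g

1533.12 g


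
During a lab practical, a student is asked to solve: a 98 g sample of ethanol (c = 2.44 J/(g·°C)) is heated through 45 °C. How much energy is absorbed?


q = mcΔT = 98 × 2.44 × 45
= 10760.40 J

10760.40 J


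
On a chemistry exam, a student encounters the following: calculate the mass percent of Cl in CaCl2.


M(CaCl2) = 1×40.08 + 2×35.45 = 110.98 g/mol
Mass of Cl = 2 × 35.45 = 70.90 g/mol
% Cl = 70.90/110.98 × 100 = 63.89%

63.89%


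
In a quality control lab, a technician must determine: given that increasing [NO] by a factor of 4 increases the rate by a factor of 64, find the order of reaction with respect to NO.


rate ∝ [NO]^n
4^n = 64 → n = 3
Order in NO: 3

3


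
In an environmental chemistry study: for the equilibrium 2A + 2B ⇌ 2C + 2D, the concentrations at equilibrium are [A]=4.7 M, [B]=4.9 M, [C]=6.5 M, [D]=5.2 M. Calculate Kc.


Kc = [C]^2[D]^2/([A]^2[B]^2)
= (6.5^2 × 5.2^2)/(4.7^2 × 4.9^2)
= 1142.44/530.3809
= 2.154

2.154


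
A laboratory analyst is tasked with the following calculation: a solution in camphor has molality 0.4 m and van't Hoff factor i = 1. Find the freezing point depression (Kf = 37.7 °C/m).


ΔTf = Kf × m × i
= 37.7 × 0.4 × 1
= 15.08 °C

15.08 °C


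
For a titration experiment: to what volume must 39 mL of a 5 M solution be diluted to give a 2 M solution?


C1V1 = C2V2
5 × 39 = 2 × V2
V2 = 195/2 = 97.5 mL

97.5 mL


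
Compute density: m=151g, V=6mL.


ρ = mass/volume
= 151/6
= 25.167 g/mL

25.167 g/mL


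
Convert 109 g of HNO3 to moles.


M(HNO3) = 63.02 g/mol
n = mass/M = 109/63.02 = 1.7296 mol

1.7296 mol


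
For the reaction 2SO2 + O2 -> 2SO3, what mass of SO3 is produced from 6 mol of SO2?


Mole ratio SO3:SO2 = 2:2
n(SO3) = 6 × 2/2 = 6.000 mol
mass = 6.000 × 80.07 = 480.42 g

480.42 g


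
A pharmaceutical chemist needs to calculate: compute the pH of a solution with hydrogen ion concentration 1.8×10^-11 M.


pH = -log10([H+]) = -log10(1.8×10^-11)
= 11 - log10(1.8)
= 11 - 0.26
= 10.74

10.74


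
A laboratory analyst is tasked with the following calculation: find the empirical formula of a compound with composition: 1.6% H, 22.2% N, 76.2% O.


Assume 100 g sample. Moles of each element:
  H: 1.6/1.008 = 1.587 mol
  N: 22.2/14.01 = 1.585 mol
  O: 76.2/16.0 = 4.763 mol
Divide by smallest (1.585):
  H: 1.587/1.585 = 1.0
  N: 1.585/1.585 = 1.0
  O: 4.763/1.585 = 3.01
Empirical formula: HNO3

HNO3


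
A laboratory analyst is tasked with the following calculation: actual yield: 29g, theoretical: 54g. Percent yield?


% yield = actual/theoretical × 100
= 29/54 × 100
= 53.7%

53.7%


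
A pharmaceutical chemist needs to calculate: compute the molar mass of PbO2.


M(PbO2) = 1×207.2 + 2×16.0
= 207.2 + 32.0
= 239.2 g/mol

239.2 g/mol


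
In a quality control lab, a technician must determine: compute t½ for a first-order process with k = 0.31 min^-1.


t½ = ln2/k = 0.693147/(0.31 min^-1)
= 2.236 min

2.236 min


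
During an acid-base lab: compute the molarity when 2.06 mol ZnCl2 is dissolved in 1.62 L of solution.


M = n/V = 2.06/1.62 = 1.272 mol/L

1.272 M


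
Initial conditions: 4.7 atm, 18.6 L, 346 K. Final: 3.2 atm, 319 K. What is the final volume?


P1V1/T1 = P2V2/T2
V2 = P1V1T2/(T1P2)
= 4.7×18.6×319/(346×3.2)
= 25.187 L

25.187 L


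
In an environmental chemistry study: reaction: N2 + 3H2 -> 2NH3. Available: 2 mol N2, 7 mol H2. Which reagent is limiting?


Mole ratio available / coefficient:
  N2: 2/1 = 2.000
  H2: 7/3 = 2.333
Smaller ratio is limiting.

N2


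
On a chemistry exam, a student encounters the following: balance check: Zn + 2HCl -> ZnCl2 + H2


Equation: Zn + 2HCl -> ZnCl2 + H2
Check atoms: Cl: 2=2, H: 2=2, Zn: 1=1
Balanced

Yes, balanced


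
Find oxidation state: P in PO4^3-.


x + 4(-2) = -3, so x = +5
Oxidation number: +5

+5


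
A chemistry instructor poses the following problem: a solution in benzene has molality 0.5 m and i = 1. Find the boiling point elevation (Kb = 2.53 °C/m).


ΔTb = Kb × m × i
= 2.53 × 0.5 × 1
= 1.265 °C

1.265 °C


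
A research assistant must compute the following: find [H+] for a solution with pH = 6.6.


[H+] = 10^(-pH) = 10^(-6.6)
= 2.51×10^-7 M

2.51×10^-7 M


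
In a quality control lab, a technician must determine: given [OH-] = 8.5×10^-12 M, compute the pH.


pOH = -log10([OH-]) = -log10(8.5×10^-12)
= 12 - log10(8.5) = 11.07
pH = 14 - pOH = 14 - 11.07 = 2.93

2.93


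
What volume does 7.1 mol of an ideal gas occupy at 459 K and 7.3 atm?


PV = nRT  (R = 0.08206 L·atm/(mol·K))
V = nRT/P = 7.1×0.08206×459/7.3
= 36.634 L

36.634 L


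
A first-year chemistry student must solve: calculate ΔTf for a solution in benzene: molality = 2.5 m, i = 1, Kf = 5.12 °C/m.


ΔTf = Kf × m × i
= 5.12 × 2.5 × 1
= 12.8 °C

12.8 °C


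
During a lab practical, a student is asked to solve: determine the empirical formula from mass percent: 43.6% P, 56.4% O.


Assume 100 g sample. Moles of each element:
  P: 43.6/30.97 = 1.408 mol
  O: 56.4/16.0 = 3.525 mol
Divide by smallest (1.408):
  P: 1.408/1.408 = 1.0
  O: 3.525/1.408 = 2.5
Multiply all ratios by 2 to obtain whole numbers.
Empirical formula: P2O5

P2O5


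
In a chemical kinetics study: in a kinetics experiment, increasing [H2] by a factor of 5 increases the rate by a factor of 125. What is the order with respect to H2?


rate ∝ [H2]^n
5^n = 125 → n = 3
Order in H2: 3

3


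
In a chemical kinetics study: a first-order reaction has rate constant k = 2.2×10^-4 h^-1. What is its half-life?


t½ = ln2/k = 0.693147/(2.2×10^-4 h^-1)
= 3151 h

3151 h


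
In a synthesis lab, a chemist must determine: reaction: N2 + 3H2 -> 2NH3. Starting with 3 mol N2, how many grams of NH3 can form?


Mole ratio NH3:N2 = 2:1
n(NH3) = 3 × 2/1 = 6.000 mol
mass = 6.000 × 17.03 = 102.18 g

102.18 g


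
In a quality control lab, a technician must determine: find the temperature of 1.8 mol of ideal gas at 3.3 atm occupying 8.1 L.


PV = nRT  (R = 0.08206 L·atm/(mol·K))
T = PV/(nR) = 3.3×8.1/(1.8×0.08206)
= 26.73/0.147708
= 180.97 K

180.97 K


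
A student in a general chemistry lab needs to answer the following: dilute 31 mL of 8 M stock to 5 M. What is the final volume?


C1V1 = C2V2
8 × 31 = 5 × V2
V2 = 248/5 = 49.6 mL

49.6 mL


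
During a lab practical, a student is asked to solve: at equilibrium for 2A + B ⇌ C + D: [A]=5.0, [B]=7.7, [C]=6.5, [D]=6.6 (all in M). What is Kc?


Kc = [C][D]/([A]^2[B])
= (6.5^1 × 6.6^1)/(5.0^2 × 7.7^1)
= 42.9/192.5
= 0.2229

0.2229


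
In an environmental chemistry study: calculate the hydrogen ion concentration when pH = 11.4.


[H+] = 10^(-pH) = 10^(-11.4)
= 3.98×10^-12 M

3.98×10^-12 M


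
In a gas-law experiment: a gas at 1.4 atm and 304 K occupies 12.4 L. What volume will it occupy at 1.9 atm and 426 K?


P1V1/T1 = P2V2/T2
V2 = P1V1T2/(T1P2)
= 1.4×12.4×426/(304×1.9)
= 12.804 L

12.804 L


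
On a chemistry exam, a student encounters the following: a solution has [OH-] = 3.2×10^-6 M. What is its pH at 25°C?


pOH = -log10([OH-]) = -log10(3.2×10^-6)
= 6 - log10(3.2) = 5.49
pH = 14 - pOH = 14 - 5.49 = 8.51

8.51


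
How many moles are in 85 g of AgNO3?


M(AgNO3) = 169.88 g/mol
n = mass/M = 85/169.88 = 0.5004 mol

0.5004 mol


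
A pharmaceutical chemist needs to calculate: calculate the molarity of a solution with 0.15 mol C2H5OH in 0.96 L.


M = n/V = 0.15/0.96 = 0.156 mol/L

0.156 M


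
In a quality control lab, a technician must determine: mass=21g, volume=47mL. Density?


ρ = mass/volume
= 21/47
= 0.447 g/mL

0.447 g/mL


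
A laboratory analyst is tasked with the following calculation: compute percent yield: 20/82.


% yield = actual/theoretical × 100
= 20/82 × 100
= 24.39%

24.39%


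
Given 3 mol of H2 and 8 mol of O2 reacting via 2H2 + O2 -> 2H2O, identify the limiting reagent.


Mole ratio available / coefficient:
  H2: 3/2 = 1.500
  O2: 8/1 = 8.000
Smaller ratio is limiting.

H2


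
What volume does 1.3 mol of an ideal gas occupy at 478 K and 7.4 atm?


PV = nRT  (R = 0.08206 L·atm/(mol·K))
V = nRT/P = 1.3×0.08206×478/7.4
= 6.891 L

6.891 L


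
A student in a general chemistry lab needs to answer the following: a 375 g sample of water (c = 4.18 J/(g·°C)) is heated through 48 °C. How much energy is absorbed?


q = mcΔT = 375 × 4.18 × 48
= 75240.00 J

75240.00 J


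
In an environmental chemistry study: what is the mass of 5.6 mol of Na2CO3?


M(Na2CO3) = 105.99 g/mol
mass = n × M = 5.6 × 105.99 = 593.54 g

593.54 g


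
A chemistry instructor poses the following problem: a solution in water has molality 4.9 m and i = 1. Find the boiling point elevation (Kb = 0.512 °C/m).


ΔTb = Kb × m × i
= 0.512 × 4.9 × 1
= 2.5088 °C

2.5088 °C


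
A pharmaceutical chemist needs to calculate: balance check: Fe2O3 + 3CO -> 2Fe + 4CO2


Equation: Fe2O3 + 3CO -> 2Fe + 4CO2
Check atoms: C: 3≠4, Fe: 2=2, O: 6≠8
Not balanced

No, not balanced


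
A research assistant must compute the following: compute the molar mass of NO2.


M(NO2) = 1×14.01 + 2×16.0
= 14.01 + 32.0
= 46.01 g/mol

46.01 g/mol


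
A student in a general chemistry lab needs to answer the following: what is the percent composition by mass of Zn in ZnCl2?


M(ZnCl2) = 1×65.38 + 2×35.45 = 136.28 g/mol
Mass of Zn = 1 × 65.38 = 65.38 g/mol
% Zn = 65.38/136.28 × 100 = 47.97%

47.97%


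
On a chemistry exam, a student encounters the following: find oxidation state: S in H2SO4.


2(+1) + x + 4(-2) = 0, so x = +6
Oxidation number: +6

+6


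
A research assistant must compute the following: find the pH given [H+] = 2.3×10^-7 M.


pH = -log10([H+]) = -log10(2.3×10^-7)
= 7 - log10(2.3)
= 7 - 0.36
= 6.64

6.64


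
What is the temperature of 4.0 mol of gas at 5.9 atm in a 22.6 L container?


PV = nRT  (R = 0.08206 L·atm/(mol·K))
T = PV/(nR) = 5.9×22.6/(4.0×0.08206)
= 133.34/0.328240
= 406.23 K

406.23 K


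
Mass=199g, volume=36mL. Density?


ρ = mass/volume
= 199/36
= 5.528 g/mL

5.528 g/mL


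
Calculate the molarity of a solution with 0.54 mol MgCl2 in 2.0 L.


M = n/V = 0.54/2.0 = 0.270 mol/L

0.270 M


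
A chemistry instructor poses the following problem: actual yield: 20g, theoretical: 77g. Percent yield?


% yield = actual/theoretical × 100
= 20/77 × 100
= 25.97%

25.97%


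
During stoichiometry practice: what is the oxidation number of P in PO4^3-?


x + 4(-2) = -3, so x = +5
Oxidation number: +5

+5


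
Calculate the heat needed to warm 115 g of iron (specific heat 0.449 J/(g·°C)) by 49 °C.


q = mcΔT = 115 × 0.449 × 49
= 2530.12 J

2530.12 J


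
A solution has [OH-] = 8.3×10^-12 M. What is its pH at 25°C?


pOH = -log10([OH-]) = -log10(8.3×10^-12)
= 12 - log10(8.3) = 11.08
pH = 14 - pOH = 14 - 11.08 = 2.92

2.92


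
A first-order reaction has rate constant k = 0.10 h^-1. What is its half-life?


t½ = ln2/k = 0.693147/(0.10 h^-1)
= 6.931 h

6.931 h


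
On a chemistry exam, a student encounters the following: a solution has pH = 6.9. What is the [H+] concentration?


[H+] = 10^(-pH) = 10^(-6.9)
= 1.26×10^-7 M

1.26×10^-7 M


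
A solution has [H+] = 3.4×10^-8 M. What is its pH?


pH = -log10([H+]) = -log10(3.4×10^-8)
= 8 - log10(3.4)
= 8 - 0.53
= 7.47

7.47


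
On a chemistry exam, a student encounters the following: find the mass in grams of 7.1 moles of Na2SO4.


M(Na2SO4) = 142.05 g/mol
mass = n × M = 7.1 × 142.05 = 1008.56 g

1008.56 g


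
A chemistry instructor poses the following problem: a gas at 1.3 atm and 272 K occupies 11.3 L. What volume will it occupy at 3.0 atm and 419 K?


P1V1/T1 = P2V2/T2
V2 = P1V1T2/(T1P2)
= 1.3×11.3×419/(272×3.0)
= 7.543 L

7.543 L


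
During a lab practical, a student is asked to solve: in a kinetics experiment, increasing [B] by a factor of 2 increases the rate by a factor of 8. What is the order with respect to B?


rate ∝ [B]^n
2^n = 8 → n = 3
Order in B: 3

3


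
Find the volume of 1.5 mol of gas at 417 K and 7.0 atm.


PV = nRT  (R = 0.08206 L·atm/(mol·K))
V = nRT/P = 1.5×0.08206×417/7.0
= 7.333 L

7.333 L


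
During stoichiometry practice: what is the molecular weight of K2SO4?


M(K2SO4) = 2×39.1 + 1×32.07 + 4×16.0
= 78.2 + 32.07 + 64.0
= 174.27 g/mol

174.27 g/mol


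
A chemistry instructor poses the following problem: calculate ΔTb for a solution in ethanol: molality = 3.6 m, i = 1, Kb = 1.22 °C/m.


ΔTb = Kb × m × i
= 1.22 × 3.6 × 1
= 4.392 °C

4.392 °C


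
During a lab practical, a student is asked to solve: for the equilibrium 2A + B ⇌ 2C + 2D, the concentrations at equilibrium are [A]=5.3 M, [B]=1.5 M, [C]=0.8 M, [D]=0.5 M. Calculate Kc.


Kc = [C]^2[D]^2/([A]^2[B])
= (0.8^2 × 0.5^2)/(5.3^2 × 1.5^1)
= 0.16/42.135
= 0.003797

0.003797


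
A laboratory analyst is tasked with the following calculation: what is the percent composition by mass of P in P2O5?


M(P2O5) = 2×30.97 + 5×16.0 = 141.94 g/mol
Mass of P = 2 × 30.97 = 61.94 g/mol
% P = 61.94/141.94 × 100 = 43.64%

43.64%


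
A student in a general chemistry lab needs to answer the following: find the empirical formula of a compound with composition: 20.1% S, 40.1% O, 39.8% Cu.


Assume 100 g sample. Moles of each element:
  S: 20.1/32.07 = 0.627 mol
  O: 40.1/16.0 = 2.506 mol
  Cu: 39.8/63.55 = 0.626 mol
Divide by smallest (0.626):
  S: 0.627/0.626 = 1.0
  O: 2.506/0.626 = 4.0
  Cu: 0.626/0.626 = 1.0
Empirical formula: CuSO4

CuSO4


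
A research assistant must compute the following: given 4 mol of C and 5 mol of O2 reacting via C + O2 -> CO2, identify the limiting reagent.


Mole ratio available / coefficient:
  C: 4/1 = 4.000
  O2: 5/1 = 5.000
Smaller ratio is limiting.

C


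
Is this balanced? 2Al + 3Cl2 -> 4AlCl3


Equation: 2Al + 3Cl2 -> 4AlCl3
Check atoms: Al: 2≠4, Cl: 6≠12
Not balanced

No, not balanced


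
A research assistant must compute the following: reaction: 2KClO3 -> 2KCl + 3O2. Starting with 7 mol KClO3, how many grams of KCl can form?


Mole ratio KCl:KClO3 = 2:2
n(KCl) = 7 × 2/2 = 7.000 mol
mass = 7.000 × 74.55 = 521.85 g

521.85 g


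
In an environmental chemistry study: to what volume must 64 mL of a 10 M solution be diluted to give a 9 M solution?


C1V1 = C2V2
10 × 64 = 9 × V2
V2 = 640/9 = 71.11 mL

71.11 mL


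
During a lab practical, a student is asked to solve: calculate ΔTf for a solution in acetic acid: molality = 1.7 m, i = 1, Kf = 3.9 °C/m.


ΔTf = Kf × m × i
= 3.9 × 1.7 × 1
= 6.63 °C

6.63 °C


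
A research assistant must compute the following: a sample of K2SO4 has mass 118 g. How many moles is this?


M(K2SO4) = 174.27 g/mol
n = mass/M = 118/174.27 = 0.6771 mol

0.6771 mol


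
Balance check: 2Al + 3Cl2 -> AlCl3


Equation: 2Al + 3Cl2 -> AlCl3
Check atoms: Al: 2≠1, Cl: 6≠3
Not balanced

No, not balanced


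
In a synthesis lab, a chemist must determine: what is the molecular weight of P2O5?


M(P2O5) = 2×30.97 + 5×16.0
= 61.94 + 80.0
= 141.94 g/mol

141.94 g/mol


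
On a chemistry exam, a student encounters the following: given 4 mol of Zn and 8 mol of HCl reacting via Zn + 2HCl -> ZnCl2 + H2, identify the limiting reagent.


Mole ratio available / coefficient:
  Zn: 4/1 = 4.000
  HCl: 8/2 = 4.000
Smaller ratio is limiting.

neither (stoichiometric); Zn and HCl are fully consumed


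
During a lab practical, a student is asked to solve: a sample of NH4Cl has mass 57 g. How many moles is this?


M(NH4Cl) = 53.49 g/mol
n = mass/M = 57/53.49 = 1.0656 mol

1.0656 mol


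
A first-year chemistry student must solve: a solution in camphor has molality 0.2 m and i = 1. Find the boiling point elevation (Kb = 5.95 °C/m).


ΔTb = Kb × m × i
= 5.95 × 0.2 × 1
= 1.19 °C

1.19 °C


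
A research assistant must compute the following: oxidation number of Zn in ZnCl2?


Zn is +2
Oxidation number: +2

+2


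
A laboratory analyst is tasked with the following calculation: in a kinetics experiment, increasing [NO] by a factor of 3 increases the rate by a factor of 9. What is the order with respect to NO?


rate ∝ [NO]^n
3^n = 9 → n = 2
Order in NO: 2

2


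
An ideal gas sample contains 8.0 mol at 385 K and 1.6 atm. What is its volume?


PV = nRT  (R = 0.08206 L·atm/(mol·K))
V = nRT/P = 8.0×0.08206×385/1.6
= 157.965 L

157.965 L


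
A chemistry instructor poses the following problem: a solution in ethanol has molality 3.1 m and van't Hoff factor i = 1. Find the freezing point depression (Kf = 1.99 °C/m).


ΔTf = Kf × m × i
= 1.99 × 3.1 × 1
= 6.169 °C

6.169 °C
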